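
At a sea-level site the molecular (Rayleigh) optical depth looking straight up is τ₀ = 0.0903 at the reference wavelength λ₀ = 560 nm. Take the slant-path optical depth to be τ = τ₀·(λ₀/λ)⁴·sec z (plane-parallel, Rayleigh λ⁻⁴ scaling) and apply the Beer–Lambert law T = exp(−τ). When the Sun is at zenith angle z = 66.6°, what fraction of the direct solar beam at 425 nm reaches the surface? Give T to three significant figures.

sec 66.6° = 2.5180.
τ = 0.0903 × (560/425)⁴ × 2.5180 = 0.0903 × 3.0144 × 2.5180 = 0.6854.
T = exp(−0.6854) = 0.5039.

0.504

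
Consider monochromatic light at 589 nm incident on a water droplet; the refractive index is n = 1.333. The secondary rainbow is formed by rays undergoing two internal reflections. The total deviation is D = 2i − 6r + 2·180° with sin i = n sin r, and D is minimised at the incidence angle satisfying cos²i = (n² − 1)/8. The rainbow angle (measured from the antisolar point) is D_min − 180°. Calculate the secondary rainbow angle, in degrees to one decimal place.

50.9°

cos²i = (1.77689 − 1)/8 = 0.09711; i = arccos(0.31163) = 71.843°.
sin r = sin 71.843°/1.333 = 0.71283; r = 45.466°.
D_min = 2·71.843° − 6·45.466° + 360° = 230.891°.
Rainbow angle = D_min − 180° = 50.891°.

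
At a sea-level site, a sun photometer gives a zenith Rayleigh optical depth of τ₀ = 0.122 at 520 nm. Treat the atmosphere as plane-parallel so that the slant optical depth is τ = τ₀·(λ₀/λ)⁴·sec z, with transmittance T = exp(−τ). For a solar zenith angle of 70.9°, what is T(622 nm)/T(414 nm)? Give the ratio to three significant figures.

2.11

Airmass: sec 70.9° = 3.0561.
τ(622 nm) = 0.122 × (520/622)⁴ × 3.0561 = 0.122 × 0.4885 × 3.0561 = 0.1821.
τ(414 nm) = 0.122 × (520/414)⁴ × 3.0561 = 0.122 × 2.4889 × 3.0561 = 0.9280.
T(622)/T(414) = exp(τ_B − τ_A) = exp(0.7458) = 2.1082.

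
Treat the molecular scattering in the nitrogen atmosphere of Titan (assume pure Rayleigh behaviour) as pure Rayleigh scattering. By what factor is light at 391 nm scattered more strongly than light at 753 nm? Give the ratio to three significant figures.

Rayleigh scattering ∝ λ⁻⁴, so the ratio of coefficients is the inverse fourth power of the wavelength ratio.
σ(391)/σ(753) = (753/391)⁴ = (1.9258)⁴ = 13.76.

13.8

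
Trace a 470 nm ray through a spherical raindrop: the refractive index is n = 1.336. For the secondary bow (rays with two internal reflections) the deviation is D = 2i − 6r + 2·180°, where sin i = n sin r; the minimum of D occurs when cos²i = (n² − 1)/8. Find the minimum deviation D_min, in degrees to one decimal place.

231.7°

cos²i = (1.78490 − 1)/8 = 0.09811; i = arccos(0.31323) = 71.746°.
sin r = sin 71.746°/1.336 = 0.71084; r = 45.303°.
D_min = 2·71.746° − 6·45.303° + 360° = 231.674°.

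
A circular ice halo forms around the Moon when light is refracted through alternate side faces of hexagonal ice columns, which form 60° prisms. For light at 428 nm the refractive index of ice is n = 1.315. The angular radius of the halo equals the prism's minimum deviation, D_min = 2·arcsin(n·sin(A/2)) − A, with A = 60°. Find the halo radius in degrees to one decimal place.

22.2°

n·sin(A/2) = 1.315 × sin 30° = 1.315 × 0.5000 = 0.6575.
D_min = 2·arcsin(0.6575) − 60° = 2 × 41.109° − 60° = 22.219°.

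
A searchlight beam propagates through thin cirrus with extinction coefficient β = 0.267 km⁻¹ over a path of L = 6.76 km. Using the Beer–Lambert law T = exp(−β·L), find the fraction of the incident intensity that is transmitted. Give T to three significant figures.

0.164

τ = β·L = 0.267 × 6.76 = 1.8049.
T = exp(−1.8049) = 0.1645.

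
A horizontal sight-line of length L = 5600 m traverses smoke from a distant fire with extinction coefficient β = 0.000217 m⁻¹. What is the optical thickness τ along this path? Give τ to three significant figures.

τ = β·L = 0.000217 × 5600 = 1.2152.

1.22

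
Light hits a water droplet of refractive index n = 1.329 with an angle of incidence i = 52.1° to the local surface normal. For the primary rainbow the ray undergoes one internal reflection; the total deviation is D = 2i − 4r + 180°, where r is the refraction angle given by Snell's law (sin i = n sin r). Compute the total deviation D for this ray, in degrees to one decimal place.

138.5°

sin r = sin 52.1° / 1.329 = 0.7891/1.329 = 0.5937; r = 36.42°.
D = 2·52.1° − 4·36.42° + 180° = 104.20° − 145.69° + 180° = 138.51°.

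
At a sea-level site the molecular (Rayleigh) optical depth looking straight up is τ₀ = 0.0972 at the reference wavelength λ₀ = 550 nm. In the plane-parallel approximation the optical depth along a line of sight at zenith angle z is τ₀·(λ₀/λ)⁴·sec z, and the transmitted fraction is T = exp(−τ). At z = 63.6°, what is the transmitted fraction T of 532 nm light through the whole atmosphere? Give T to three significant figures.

0.779

sec 63.6° = 2.2490.
τ = 0.0972 × (550/532)⁴ × 2.2490 = 0.0972 × 1.1424 × 2.2490 = 0.2497.
T = exp(−0.2497) = 0.7790.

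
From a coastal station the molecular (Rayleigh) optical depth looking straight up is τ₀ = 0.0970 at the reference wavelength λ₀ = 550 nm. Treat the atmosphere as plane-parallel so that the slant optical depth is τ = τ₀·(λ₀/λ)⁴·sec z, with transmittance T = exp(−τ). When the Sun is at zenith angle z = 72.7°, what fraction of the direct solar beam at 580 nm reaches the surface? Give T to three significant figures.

0.768

sec 72.7° = 3.3628.
τ = 0.0970 × (550/580)⁴ × 3.3628 = 0.0970 × 0.8086 × 3.3628 = 0.2638.
T = exp(−0.2638) = 0.7682.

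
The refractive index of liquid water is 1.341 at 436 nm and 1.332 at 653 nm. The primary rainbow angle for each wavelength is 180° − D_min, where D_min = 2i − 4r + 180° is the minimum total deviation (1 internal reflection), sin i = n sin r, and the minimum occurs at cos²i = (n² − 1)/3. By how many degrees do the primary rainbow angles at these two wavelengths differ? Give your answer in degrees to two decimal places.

1.29°

At 436 nm (n = 1.341): cos²i = 0.26609 → i = 58.946°, r = 39.705°, D_min = 139.071°, rainbow angle = 40.929°.
At 653 nm (n = 1.332): cos²i = 0.25807 → i = 59.469°, r = 40.290°, D_min = 137.776°, rainbow angle = 42.224°.
Angular width = |40.929° − 42.224°| = 1.295°.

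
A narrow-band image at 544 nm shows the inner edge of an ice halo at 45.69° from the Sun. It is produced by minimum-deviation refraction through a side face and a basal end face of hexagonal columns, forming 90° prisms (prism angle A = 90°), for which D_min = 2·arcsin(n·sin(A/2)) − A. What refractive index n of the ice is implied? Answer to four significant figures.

1.310

Rearranging: n = sin((D_min + A)/2) / sin(A/2).
(D_min + A)/2 = (45.69° + 90°)/2 = 67.845°.
n = sin 67.845° / sin 45° = 0.9262 / 0.7071 = 1.3098.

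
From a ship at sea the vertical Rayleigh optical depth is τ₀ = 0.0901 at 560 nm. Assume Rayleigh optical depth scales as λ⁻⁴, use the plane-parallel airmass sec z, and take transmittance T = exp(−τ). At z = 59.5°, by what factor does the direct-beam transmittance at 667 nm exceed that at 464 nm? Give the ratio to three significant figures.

1.33

Airmass: sec 59.5° = 1.9703.
τ(667 nm) = 0.0901 × (560/667)⁴ × 1.9703 = 0.0901 × 0.4969 × 1.9703 = 0.0882.
τ(464 nm) = 0.0901 × (560/464)⁴ × 1.9703 = 0.0901 × 2.1217 × 1.9703 = 0.3766.
T(667)/T(464) = exp(τ_B − τ_A) = exp(0.2884) = 1.3343.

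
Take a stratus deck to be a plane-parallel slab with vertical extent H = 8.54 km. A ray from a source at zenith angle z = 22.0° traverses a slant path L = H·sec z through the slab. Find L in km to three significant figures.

sec z = 1/cos 22.0° = 1.0785.
L = 8.54 × 1.0785 = 9.211 km.

9.21 km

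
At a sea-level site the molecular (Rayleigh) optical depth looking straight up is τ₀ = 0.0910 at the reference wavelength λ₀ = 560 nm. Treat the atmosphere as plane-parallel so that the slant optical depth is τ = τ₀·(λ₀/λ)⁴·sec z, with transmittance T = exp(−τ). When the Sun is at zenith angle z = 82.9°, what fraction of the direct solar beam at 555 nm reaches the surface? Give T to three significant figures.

0.466

sec 82.9° = 8.0905.
τ = 0.0910 × (560/555)⁴ × 8.0905 = 0.0910 × 1.0365 × 8.0905 = 0.7631.
T = exp(−0.7631) = 0.4662.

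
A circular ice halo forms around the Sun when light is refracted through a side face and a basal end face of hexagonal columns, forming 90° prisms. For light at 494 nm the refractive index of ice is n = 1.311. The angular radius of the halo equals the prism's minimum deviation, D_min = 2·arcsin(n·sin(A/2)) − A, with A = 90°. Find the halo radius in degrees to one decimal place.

45.9°

n·sin(A/2) = 1.311 × sin 45° = 1.311 × 0.7071 = 0.9270.
D_min = 2·arcsin(0.9270) − 90° = 2 × 67.974° − 90° = 45.949°.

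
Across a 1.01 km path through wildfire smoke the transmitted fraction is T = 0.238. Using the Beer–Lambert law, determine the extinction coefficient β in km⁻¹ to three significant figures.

Beer–Lambert: T = exp(−βL) ⇒ β = −ln(T)/L = −ln(0.238)/1.01 = 1.4355/1.01 = 1.421 km⁻¹.

1.42 km⁻¹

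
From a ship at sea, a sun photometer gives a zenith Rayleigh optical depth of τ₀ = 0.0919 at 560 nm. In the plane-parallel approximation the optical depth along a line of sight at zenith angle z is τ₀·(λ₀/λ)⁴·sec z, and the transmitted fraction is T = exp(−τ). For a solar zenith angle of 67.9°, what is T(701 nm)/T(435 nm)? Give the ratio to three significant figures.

1.77

Airmass: sec 67.9° = 2.6580.
τ(701 nm) = 0.0919 × (560/701)⁴ × 2.6580 = 0.0919 × 0.4073 × 2.6580 = 0.0995.
τ(435 nm) = 0.0919 × (560/435)⁴ × 2.6580 = 0.0919 × 2.7466 × 2.6580 = 0.6709.
T(701)/T(435) = exp(τ_B − τ_A) = exp(0.5714) = 1.7708.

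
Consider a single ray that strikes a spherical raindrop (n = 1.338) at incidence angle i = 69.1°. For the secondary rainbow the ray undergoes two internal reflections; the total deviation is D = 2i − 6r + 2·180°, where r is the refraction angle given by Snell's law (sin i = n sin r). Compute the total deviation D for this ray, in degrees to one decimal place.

232.5°

sin r = sin 69.1° / 1.338 = 0.9342/1.338 = 0.6982; r = 44.28°.
D = 2·69.1° − 6·44.28° + 2·180° = 138.20° − 265.70° + 360° = 232.50°.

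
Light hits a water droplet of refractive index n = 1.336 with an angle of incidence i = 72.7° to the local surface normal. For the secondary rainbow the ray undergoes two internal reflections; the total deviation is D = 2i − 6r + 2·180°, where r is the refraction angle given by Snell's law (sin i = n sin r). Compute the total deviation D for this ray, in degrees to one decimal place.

sin r = sin 72.7° / 1.336 = 0.9548/1.336 = 0.7146; r = 45.61°.
D = 2·72.7° − 6·45.61° + 2·180° = 145.40° − 273.68° + 360° = 231.72°.

231.7°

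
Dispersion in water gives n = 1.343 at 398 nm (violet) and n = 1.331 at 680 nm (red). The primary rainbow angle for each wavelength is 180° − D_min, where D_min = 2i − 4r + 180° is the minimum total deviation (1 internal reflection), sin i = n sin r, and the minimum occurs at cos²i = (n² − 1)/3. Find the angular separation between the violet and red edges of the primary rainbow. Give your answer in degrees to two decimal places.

At 398 nm (n = 1.343): cos²i = 0.26788 → i = 58.830°, r = 39.577°, D_min = 139.354°, rainbow angle = 40.646°.
At 680 nm (n = 1.331): cos²i = 0.25719 → i = 59.527°, r = 40.356°, D_min = 137.630°, rainbow angle = 42.370°.
Angular width = |40.646° − 42.370°| = 1.724°.

1.72°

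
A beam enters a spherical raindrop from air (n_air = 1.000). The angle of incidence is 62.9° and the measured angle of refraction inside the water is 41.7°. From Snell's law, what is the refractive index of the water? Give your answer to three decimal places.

n = sin θ_i / sin θ_r = sin 62.9° / sin 41.7° = 0.8902 / 0.6652 = 1.3382.

1.338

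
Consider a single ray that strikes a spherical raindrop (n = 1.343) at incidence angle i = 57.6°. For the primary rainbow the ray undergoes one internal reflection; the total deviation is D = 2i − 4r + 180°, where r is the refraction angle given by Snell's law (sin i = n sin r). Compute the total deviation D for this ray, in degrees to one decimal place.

sin r = sin 57.6° / 1.343 = 0.8443/1.343 = 0.6287; r = 38.95°.
D = 2·57.6° − 4·38.95° + 180° = 115.20° − 155.81° + 180° = 139.39°.

139.4°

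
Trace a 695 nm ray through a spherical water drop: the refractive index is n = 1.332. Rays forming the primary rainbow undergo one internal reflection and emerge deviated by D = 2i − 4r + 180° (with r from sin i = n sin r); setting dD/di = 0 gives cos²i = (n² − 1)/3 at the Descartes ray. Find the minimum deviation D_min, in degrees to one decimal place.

cos²i = (1.77422 − 1)/3 = 0.25807; i = arccos(0.50801) = 59.469°.
sin r = sin 59.469°/1.332 = 0.64666; r = 40.290°.
D_min = 2·59.469° − 4·40.290° + 180° = 137.776°.

137.8°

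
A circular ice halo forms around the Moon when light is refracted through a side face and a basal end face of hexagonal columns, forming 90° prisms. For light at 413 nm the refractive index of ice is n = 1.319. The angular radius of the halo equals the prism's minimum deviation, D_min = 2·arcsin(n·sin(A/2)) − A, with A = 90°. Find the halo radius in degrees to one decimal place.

47.7°

n·sin(A/2) = 1.319 × sin 45° = 1.319 × 0.7071 = 0.9327.
D_min = 2·arcsin(0.9327) − 90° = 2 × 68.856° − 90° = 47.711°.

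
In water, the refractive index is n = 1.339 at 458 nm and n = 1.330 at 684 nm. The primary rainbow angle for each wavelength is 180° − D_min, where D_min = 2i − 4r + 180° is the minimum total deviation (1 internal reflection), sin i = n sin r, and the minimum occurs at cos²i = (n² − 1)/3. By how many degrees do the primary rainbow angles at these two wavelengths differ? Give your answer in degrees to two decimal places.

At 458 nm (n = 1.339): cos²i = 0.26431 → i = 59.062°, r = 39.834°, D_min = 138.786°, rainbow angle = 41.214°.
At 684 nm (n = 1.330): cos²i = 0.25630 → i = 59.585°, r = 40.422°, D_min = 137.484°, rainbow angle = 42.516°.
Angular width = |41.214° − 42.516°| = 1.303°.

1.30°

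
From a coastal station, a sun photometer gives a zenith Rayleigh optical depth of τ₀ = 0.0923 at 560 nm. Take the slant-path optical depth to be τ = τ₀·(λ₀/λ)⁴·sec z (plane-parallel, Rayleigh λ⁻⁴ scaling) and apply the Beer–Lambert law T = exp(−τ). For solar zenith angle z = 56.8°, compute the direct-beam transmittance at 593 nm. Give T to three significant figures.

sec 56.8° = 1.8263.
τ = 0.0923 × (560/593)⁴ × 1.8263 = 0.0923 × 0.7953 × 1.8263 = 0.1341.
T = exp(−0.1341) = 0.8745.

0.875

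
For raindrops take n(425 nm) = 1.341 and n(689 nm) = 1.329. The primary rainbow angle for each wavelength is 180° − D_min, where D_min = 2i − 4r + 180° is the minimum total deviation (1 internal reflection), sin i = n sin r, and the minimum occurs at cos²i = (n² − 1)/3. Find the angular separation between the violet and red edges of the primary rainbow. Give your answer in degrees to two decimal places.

At 425 nm (n = 1.341): cos²i = 0.26609 → i = 58.946°, r = 39.705°, D_min = 139.071°, rainbow angle = 40.929°.
At 689 nm (n = 1.329): cos²i = 0.25541 → i = 59.643°, r = 40.487°, D_min = 137.337°, rainbow angle = 42.663°.
Angular width = |40.929° − 42.663°| = 1.735°.

1.73°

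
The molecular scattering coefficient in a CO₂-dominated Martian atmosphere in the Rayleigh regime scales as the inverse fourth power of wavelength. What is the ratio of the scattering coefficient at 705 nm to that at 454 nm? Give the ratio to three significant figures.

0.172

Rayleigh scattering ∝ λ⁻⁴, so the ratio of coefficients is the inverse fourth power of the wavelength ratio.
σ(705)/σ(454) = (454/705)⁴ = (0.6440)⁴ = 0.172.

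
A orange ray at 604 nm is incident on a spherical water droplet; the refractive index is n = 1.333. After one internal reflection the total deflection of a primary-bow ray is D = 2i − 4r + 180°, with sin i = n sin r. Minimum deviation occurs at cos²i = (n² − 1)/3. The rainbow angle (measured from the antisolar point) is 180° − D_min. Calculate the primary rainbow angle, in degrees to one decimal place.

42.1°

cos²i = (1.77689 − 1)/3 = 0.25896; i = arccos(0.50888) = 59.410°.
sin r = sin 59.410°/1.333 = 0.64579; r = 40.225°.
D_min = 2·59.410° − 4·40.225° + 180° = 137.922°.
Rainbow angle = 180° − D_min = 42.078°.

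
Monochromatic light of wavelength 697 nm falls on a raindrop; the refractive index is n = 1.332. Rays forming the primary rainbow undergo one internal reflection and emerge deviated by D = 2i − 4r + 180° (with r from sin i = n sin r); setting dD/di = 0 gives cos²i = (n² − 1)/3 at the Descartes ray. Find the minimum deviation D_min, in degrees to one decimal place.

cos²i = (1.77422 − 1)/3 = 0.25807; i = arccos(0.50801) = 59.469°.
sin r = sin 59.469°/1.332 = 0.64666; r = 40.290°.
D_min = 2·59.469° − 4·40.290° + 180° = 137.776°.

137.8°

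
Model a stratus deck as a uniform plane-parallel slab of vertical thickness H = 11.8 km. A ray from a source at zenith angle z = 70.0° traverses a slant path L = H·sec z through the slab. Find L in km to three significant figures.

sec z = 1/cos 70.0° = 2.9238.
L = 11.8 × 2.9238 = 34.501 km.

34.5 km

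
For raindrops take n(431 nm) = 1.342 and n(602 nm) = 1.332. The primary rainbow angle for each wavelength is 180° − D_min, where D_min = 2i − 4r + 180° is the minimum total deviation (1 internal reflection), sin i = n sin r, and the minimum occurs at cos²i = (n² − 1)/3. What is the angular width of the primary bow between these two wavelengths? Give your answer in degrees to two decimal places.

At 431 nm (n = 1.342): cos²i = 0.26699 → i = 58.888°, r = 39.641°, D_min = 139.213°, rainbow angle = 40.787°.
At 602 nm (n = 1.332): cos²i = 0.25807 → i = 59.469°, r = 40.290°, D_min = 137.776°, rainbow angle = 42.224°.
Angular width = |40.787° − 42.224°| = 1.437°.

1.44°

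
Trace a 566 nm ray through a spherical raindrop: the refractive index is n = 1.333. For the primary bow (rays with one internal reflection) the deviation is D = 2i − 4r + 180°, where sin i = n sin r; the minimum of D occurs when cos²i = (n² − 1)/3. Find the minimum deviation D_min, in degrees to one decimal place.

cos²i = (1.77689 − 1)/3 = 0.25896; i = arccos(0.50888) = 59.410°.
sin r = sin 59.410°/1.333 = 0.64579; r = 40.225°.
D_min = 2·59.410° − 4·40.225° + 180° = 137.922°.

137.9°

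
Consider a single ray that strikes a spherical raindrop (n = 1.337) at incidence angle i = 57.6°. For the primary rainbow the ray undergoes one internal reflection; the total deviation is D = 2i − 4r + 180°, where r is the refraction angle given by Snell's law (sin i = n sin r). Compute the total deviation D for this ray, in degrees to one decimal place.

138.6°

sin r = sin 57.6° / 1.337 = 0.8443/1.337 = 0.6315; r = 39.16°.
D = 2·57.6° − 4·39.16° + 180° = 115.20° − 156.65° + 180° = 138.55°.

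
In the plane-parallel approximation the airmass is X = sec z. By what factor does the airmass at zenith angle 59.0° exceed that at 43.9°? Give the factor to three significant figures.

X(59.0°)/X(43.9°) = sec 59.0° / sec 43.9° = cos 43.9° / cos 59.0° = 0.7206/0.5150 = 1.3990.

1.40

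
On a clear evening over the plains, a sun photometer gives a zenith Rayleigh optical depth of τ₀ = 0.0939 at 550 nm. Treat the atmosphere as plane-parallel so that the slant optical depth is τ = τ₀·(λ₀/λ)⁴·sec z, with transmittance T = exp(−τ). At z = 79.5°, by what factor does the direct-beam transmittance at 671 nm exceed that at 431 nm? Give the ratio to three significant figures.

3.11

Airmass: sec 79.5° = 5.4874.
τ(671 nm) = 0.0939 × (550/671)⁴ × 5.4874 = 0.0939 × 0.4514 × 5.4874 = 0.2326.
τ(431 nm) = 0.0939 × (550/431)⁴ × 5.4874 = 0.0939 × 2.6518 × 5.4874 = 1.3664.
T(671)/T(431) = exp(τ_B − τ_A) = exp(1.1338) = 3.1074.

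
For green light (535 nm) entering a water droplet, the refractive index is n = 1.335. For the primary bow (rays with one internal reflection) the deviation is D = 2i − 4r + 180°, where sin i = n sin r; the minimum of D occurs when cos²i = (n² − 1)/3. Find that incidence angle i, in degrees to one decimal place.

cos²i = (1.335² − 1)/3 = (1.78222 − 1)/3 = 0.26074.
cos i = 0.51063, so i = 59.294°.

59.3°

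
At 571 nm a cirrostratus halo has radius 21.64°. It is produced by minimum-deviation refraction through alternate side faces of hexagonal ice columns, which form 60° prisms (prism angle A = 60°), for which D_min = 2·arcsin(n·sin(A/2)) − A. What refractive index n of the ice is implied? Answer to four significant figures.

Rearranging: n = sin((D_min + A)/2) / sin(A/2).
(D_min + A)/2 = (21.64° + 60°)/2 = 40.820°.
n = sin 40.820° / sin 30° = 0.6537 / 0.5000 = 1.3074.

1.307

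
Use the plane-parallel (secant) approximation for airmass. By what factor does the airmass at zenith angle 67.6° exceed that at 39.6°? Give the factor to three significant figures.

2.02

X(67.6°)/X(39.6°) = sec 67.6° / sec 39.6° = cos 39.6° / cos 67.6° = 0.7705/0.3811 = 2.0220.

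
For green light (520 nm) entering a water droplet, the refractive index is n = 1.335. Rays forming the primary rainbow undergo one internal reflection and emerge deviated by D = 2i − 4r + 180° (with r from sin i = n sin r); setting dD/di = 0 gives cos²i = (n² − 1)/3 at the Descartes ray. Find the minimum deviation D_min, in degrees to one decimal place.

cos²i = (1.78222 − 1)/3 = 0.26074; i = arccos(0.51063) = 59.294°.
sin r = sin 59.294°/1.335 = 0.64405; r = 40.094°.
D_min = 2·59.294° − 4·40.094° + 180° = 138.212°.

138.2°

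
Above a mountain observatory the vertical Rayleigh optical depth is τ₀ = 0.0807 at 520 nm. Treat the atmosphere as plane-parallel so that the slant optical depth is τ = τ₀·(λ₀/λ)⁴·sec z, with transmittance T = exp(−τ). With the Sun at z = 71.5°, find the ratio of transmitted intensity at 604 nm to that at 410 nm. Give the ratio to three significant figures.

1.68

Airmass: sec 71.5° = 3.1515.
τ(604 nm) = 0.0807 × (520/604)⁴ × 3.1515 = 0.0807 × 0.5494 × 3.1515 = 0.1397.
τ(410 nm) = 0.0807 × (520/410)⁴ × 3.1515 = 0.0807 × 2.5875 × 3.1515 = 0.6581.
T(604)/T(410) = exp(τ_B − τ_A) = exp(0.5184) = 1.6793.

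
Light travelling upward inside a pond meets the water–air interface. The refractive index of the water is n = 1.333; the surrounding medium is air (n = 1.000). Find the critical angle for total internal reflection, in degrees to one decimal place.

sin θ_c = n_air / n = 1.000 / 1.333 = 0.7502.
θ_c = arcsin(0.7502) = 48.61°.

48.6°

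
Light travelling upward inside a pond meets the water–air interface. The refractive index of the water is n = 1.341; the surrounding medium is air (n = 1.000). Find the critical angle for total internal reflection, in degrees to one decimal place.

sin θ_c = n_air / n = 1.000 / 1.341 = 0.7457.
θ_c = arcsin(0.7457) = 48.22°.

48.2°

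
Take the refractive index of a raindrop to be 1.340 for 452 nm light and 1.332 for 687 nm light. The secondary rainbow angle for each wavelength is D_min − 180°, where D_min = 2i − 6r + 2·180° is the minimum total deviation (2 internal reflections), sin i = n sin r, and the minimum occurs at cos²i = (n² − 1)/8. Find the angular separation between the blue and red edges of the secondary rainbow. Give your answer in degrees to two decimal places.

2.08°

At 452 nm (n = 1.340): cos²i = 0.09945 → i = 71.618°, r = 45.088°, D_min = 232.709°, rainbow angle = 52.709°.
At 687 nm (n = 1.332): cos²i = 0.09678 → i = 71.875°, r = 45.520°, D_min = 230.628°, rainbow angle = 50.628°.
Angular width = |52.709° − 50.628°| = 2.080°.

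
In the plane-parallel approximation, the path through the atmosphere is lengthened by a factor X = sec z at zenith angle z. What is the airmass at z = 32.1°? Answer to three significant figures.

X = sec z = 1/cos 32.1° = 1/0.8471 = 1.1805.

1.18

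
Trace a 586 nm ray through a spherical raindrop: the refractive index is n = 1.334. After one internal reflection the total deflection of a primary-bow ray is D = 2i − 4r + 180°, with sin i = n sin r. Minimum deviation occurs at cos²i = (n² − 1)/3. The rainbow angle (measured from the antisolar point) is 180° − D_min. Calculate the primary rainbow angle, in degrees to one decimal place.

41.9°

cos²i = (1.77956 − 1)/3 = 0.25985; i = arccos(0.50976) = 59.352°.
sin r = sin 59.352°/1.334 = 0.64492; r = 40.159°.
D_min = 2·59.352° − 4·40.159° + 180° = 138.067°.
Rainbow angle = 180° − D_min = 41.933°.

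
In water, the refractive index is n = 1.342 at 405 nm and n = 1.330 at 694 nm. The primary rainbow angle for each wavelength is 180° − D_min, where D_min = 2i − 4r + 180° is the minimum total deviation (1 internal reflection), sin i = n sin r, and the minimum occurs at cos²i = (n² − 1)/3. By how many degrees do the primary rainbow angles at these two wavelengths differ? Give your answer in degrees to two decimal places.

1.73°

At 405 nm (n = 1.342): cos²i = 0.26699 → i = 58.888°, r = 39.641°, D_min = 139.213°, rainbow angle = 40.787°.
At 694 nm (n = 1.330): cos²i = 0.25630 → i = 59.585°, r = 40.422°, D_min = 137.484°, rainbow angle = 42.516°.
Angular width = |40.787° − 42.516°| = 1.729°.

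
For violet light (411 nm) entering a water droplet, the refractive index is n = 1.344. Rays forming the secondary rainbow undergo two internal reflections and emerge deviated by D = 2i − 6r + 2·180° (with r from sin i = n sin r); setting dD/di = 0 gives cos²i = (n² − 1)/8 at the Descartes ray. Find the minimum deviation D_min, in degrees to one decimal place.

233.7°

cos²i = (1.80634 − 1)/8 = 0.10079; i = arccos(0.31748) = 71.490°.
sin r = sin 71.490°/1.344 = 0.70555; r = 44.874°.
D_min = 2·71.490° − 6·44.874° + 360° = 233.733°.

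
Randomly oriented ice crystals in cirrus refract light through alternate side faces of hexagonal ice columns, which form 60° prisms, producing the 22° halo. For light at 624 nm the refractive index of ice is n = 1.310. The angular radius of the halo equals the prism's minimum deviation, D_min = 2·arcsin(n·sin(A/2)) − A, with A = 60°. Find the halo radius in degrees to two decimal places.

n·sin(A/2) = 1.310 × sin 30° = 1.310 × 0.5000 = 0.6550.
D_min = 2·arcsin(0.6550) − 60° = 2 × 40.920° − 60° = 21.839°.

21.84°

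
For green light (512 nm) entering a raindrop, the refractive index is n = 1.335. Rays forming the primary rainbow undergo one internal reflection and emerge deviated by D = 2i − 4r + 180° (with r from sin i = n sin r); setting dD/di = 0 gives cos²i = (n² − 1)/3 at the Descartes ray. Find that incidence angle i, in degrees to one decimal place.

59.3°

cos²i = (1.335² − 1)/3 = (1.78222 − 1)/3 = 0.26074.
cos i = 0.51063, so i = 59.294°.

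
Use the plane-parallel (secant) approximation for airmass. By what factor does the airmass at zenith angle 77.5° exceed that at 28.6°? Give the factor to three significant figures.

X(77.5°)/X(28.6°) = sec 77.5° / sec 28.6° = cos 28.6° / cos 77.5° = 0.8780/0.2164 = 4.0565.

4.06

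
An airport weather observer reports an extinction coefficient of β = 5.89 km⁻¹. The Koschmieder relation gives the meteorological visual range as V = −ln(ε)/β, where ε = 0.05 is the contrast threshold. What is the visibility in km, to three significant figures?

V = −ln(0.05) / 5.89 = 2.996 / 5.89 = 0.5086 km.

0.509 km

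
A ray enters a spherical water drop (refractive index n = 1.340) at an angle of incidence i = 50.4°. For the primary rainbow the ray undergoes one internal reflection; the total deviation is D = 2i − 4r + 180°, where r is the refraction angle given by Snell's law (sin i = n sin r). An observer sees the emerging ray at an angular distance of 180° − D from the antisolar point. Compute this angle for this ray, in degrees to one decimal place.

sin r = sin 50.4° / 1.340 = 0.7705/1.340 = 0.5750; r = 35.10°.
D = 2·50.4° − 4·35.10° + 180° = 100.80° − 140.40° + 180° = 140.40°.
Angle from antisolar point = 180° − D = 39.60°.

39.6°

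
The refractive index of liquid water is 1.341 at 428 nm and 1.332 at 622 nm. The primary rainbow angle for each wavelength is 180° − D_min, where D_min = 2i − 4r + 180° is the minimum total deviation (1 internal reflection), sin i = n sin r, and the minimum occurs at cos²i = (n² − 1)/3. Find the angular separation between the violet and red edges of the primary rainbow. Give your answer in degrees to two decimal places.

At 428 nm (n = 1.341): cos²i = 0.26609 → i = 58.946°, r = 39.705°, D_min = 139.071°, rainbow angle = 40.929°.
At 622 nm (n = 1.332): cos²i = 0.25807 → i = 59.469°, r = 40.290°, D_min = 137.776°, rainbow angle = 42.224°.
Angular width = |40.929° − 42.224°| = 1.295°.

1.29°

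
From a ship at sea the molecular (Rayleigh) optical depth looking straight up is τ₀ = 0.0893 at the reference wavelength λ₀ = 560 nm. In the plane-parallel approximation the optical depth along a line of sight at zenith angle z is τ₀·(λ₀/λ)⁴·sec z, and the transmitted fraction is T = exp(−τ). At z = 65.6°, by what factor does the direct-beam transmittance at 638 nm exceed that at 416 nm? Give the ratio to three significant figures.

1.79

Airmass: sec 65.6° = 2.4207.
τ(638 nm) = 0.0893 × (560/638)⁴ × 2.4207 = 0.0893 × 0.5936 × 2.4207 = 0.1283.
τ(416 nm) = 0.0893 × (560/416)⁴ × 2.4207 = 0.0893 × 3.2838 × 2.4207 = 0.7099.
T(638)/T(416) = exp(τ_B − τ_A) = exp(0.5815) = 1.7888.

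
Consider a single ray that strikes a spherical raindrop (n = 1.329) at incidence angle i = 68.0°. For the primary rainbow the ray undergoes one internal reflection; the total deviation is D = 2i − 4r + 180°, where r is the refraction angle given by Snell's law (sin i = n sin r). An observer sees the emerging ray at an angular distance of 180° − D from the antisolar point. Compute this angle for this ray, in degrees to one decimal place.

41.0°

sin r = sin 68.0° / 1.329 = 0.9272/1.329 = 0.6977; r = 44.24°.
D = 2·68.0° − 4·44.24° + 180° = 136.00° − 176.96° + 180° = 139.04°.
Angle from antisolar point = 180° − D = 40.96°.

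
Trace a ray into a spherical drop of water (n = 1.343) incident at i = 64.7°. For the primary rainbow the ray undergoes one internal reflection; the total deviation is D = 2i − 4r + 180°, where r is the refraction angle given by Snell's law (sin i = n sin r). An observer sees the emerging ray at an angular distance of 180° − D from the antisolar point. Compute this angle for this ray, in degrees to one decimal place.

39.9°

sin r = sin 64.7° / 1.343 = 0.9041/1.343 = 0.6732; r = 42.31°.
D = 2·64.7° − 4·42.31° + 180° = 129.40° − 169.25° + 180° = 140.15°.
Angle from antisolar point = 180° − D = 39.85°.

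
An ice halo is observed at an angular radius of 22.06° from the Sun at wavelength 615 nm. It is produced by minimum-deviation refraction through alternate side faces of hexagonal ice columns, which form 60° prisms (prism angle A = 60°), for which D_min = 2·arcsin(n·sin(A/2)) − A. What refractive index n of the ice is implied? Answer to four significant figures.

Rearranging: n = sin((D_min + A)/2) / sin(A/2).
(D_min + A)/2 = (22.06° + 60°)/2 = 41.030°.
n = sin 41.030° / sin 30° = 0.6565 / 0.5000 = 1.3129.

1.313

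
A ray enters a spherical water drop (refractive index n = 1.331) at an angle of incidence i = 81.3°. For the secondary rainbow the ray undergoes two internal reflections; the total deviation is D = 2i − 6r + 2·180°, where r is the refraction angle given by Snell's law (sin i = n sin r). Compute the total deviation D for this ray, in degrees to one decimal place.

234.8°

sin r = sin 81.3° / 1.331 = 0.9885/1.331 = 0.7427; r = 47.96°.
D = 2·81.3° − 6·47.96° + 2·180° = 162.60° − 287.76° + 360° = 234.84°.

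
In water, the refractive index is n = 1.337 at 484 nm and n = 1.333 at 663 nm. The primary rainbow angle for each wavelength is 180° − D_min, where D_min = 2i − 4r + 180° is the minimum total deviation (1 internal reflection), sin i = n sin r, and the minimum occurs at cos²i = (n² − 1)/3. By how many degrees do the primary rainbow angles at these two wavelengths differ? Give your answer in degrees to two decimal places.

At 484 nm (n = 1.337): cos²i = 0.26252 → i = 59.178°, r = 39.964°, D_min = 138.500°, rainbow angle = 41.500°.
At 663 nm (n = 1.333): cos²i = 0.25896 → i = 59.410°, r = 40.225°, D_min = 137.922°, rainbow angle = 42.078°.
Angular width = |41.500° − 42.078°| = 0.578°.

0.58°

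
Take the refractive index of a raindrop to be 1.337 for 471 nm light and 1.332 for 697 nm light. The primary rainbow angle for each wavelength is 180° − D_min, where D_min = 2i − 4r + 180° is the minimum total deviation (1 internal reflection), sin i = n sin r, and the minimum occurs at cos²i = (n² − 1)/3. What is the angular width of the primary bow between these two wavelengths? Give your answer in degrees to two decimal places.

At 471 nm (n = 1.337): cos²i = 0.26252 → i = 59.178°, r = 39.964°, D_min = 138.500°, rainbow angle = 41.500°.
At 697 nm (n = 1.332): cos²i = 0.25807 → i = 59.469°, r = 40.290°, D_min = 137.776°, rainbow angle = 42.224°.
Angular width = |41.500° − 42.224°| = 0.724°.

0.72°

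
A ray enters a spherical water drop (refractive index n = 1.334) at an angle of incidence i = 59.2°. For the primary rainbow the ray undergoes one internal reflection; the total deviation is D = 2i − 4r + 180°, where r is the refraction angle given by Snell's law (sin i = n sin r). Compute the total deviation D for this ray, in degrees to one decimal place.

sin r = sin 59.2° / 1.334 = 0.8590/1.334 = 0.6439; r = 40.08°.
D = 2·59.2° − 4·40.08° + 180° = 118.40° − 160.33° + 180° = 138.07°.

138.1°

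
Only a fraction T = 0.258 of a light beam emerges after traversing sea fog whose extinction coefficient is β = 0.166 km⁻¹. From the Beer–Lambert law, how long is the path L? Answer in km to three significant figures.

8.16 km

Beer–Lambert: T = exp(−βL) ⇒ L = −ln(T)/β = −ln(0.258)/0.166 = 1.3548/0.166 = 8.161 km.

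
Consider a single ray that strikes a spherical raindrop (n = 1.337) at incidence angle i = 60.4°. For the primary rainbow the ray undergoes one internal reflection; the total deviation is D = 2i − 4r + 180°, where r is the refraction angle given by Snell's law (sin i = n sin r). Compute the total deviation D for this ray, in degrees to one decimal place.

138.5°

sin r = sin 60.4° / 1.337 = 0.8695/1.337 = 0.6503; r = 40.57°.
D = 2·60.4° − 4·40.57° + 180° = 120.80° − 162.27° + 180° = 138.53°.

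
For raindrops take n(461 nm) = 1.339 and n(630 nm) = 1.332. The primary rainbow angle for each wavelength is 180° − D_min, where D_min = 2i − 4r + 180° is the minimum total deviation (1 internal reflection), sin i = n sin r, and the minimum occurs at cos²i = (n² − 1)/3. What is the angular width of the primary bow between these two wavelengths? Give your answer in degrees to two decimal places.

1.01°

At 461 nm (n = 1.339): cos²i = 0.26431 → i = 59.062°, r = 39.834°, D_min = 138.786°, rainbow angle = 41.214°.
At 630 nm (n = 1.332): cos²i = 0.25807 → i = 59.469°, r = 40.290°, D_min = 137.776°, rainbow angle = 42.224°.
Angular width = |41.214° − 42.224°| = 1.010°.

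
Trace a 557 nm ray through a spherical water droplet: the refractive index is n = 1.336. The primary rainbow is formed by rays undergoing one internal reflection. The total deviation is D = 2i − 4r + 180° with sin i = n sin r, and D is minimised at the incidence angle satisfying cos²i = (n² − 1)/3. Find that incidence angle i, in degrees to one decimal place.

cos²i = (1.336² − 1)/3 = (1.78490 − 1)/3 = 0.26163.
cos i = 0.51150, so i = 59.236°.

59.2°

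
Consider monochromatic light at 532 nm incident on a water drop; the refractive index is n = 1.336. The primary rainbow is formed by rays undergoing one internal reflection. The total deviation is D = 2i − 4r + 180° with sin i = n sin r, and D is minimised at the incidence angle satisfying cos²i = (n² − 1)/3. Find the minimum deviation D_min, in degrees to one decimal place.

138.4°

cos²i = (1.78490 − 1)/3 = 0.26163; i = arccos(0.51150) = 59.236°.
sin r = sin 59.236°/1.336 = 0.64318; r = 40.029°.
D_min = 2·59.236° − 4·40.029° + 180° = 138.356°.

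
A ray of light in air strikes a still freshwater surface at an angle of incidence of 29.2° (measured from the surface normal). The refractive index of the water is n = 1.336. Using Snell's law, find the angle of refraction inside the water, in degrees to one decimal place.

21.4°

Snell: sin θ_r = sin θ_i / n = sin 29.2° / 1.336 = 0.4879 / 1.336 = 0.3652.
θ_r = arcsin(0.3652) = 21.42°.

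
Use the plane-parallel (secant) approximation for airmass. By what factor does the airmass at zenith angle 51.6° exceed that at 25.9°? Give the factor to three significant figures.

X(51.6°)/X(25.9°) = sec 51.6° / sec 25.9° = cos 25.9° / cos 51.6° = 0.8996/0.6211 = 1.4482.

1.45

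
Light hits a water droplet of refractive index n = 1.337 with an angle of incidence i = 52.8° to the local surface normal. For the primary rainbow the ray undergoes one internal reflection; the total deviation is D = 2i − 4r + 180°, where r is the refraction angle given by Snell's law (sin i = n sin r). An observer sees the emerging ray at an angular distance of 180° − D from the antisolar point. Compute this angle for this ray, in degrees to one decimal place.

sin r = sin 52.8° / 1.337 = 0.7965/1.337 = 0.5958; r = 36.57°.
D = 2·52.8° − 4·36.57° + 180° = 105.60° − 146.27° + 180° = 139.33°.
Angle from antisolar point = 180° − D = 40.67°.

40.7°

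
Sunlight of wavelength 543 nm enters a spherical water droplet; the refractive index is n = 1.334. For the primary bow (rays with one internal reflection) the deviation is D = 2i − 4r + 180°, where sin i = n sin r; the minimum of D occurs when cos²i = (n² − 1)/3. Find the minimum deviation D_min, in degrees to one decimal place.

cos²i = (1.77956 − 1)/3 = 0.25985; i = arccos(0.50976) = 59.352°.
sin r = sin 59.352°/1.334 = 0.64492; r = 40.159°.
D_min = 2·59.352° − 4·40.159° + 180° = 138.067°.

138.1°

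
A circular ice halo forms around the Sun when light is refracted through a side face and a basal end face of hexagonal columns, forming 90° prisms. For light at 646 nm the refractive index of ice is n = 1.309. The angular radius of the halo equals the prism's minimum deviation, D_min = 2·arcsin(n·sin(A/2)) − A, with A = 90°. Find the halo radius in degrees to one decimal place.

45.5°

n·sin(A/2) = 1.309 × sin 45° = 1.309 × 0.7071 = 0.9256.
D_min = 2·arcsin(0.9256) − 90° = 2 × 67.759° − 90° = 45.519°.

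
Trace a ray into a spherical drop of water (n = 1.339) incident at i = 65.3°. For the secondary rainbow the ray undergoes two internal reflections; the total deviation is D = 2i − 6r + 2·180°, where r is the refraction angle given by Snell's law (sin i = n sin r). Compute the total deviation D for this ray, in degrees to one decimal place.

sin r = sin 65.3° / 1.339 = 0.9085/1.339 = 0.6785; r = 42.73°.
D = 2·65.3° − 6·42.73° + 2·180° = 130.60° − 256.36° + 360° = 234.24°.

234.2°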